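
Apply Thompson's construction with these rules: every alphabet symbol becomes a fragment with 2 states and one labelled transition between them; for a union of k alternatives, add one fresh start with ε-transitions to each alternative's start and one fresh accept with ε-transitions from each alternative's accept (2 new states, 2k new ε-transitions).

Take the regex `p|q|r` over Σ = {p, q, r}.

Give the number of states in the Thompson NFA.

By structural recursion:
Each of the 3 symbol leaves contributes a 2-state fragment.
  p|q|r = 8 states

8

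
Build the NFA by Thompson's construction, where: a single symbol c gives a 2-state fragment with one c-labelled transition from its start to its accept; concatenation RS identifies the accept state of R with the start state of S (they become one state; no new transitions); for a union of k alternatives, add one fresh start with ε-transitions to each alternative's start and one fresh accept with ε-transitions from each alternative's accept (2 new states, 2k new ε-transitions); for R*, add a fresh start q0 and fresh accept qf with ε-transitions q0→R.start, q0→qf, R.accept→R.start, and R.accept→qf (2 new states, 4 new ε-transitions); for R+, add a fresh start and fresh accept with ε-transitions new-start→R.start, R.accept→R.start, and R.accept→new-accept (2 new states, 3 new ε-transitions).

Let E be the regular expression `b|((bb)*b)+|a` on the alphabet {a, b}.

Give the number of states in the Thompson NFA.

14

Building bottom-up:
Each of the 5 symbol leaves contributes a 2-state fragment.
  bb → 3 states
  (bb)* → 5 states
  (bb)*b → 6 states
  ((bb)*b)+ → 8 states
  b|((bb)*b)+|a → 14 states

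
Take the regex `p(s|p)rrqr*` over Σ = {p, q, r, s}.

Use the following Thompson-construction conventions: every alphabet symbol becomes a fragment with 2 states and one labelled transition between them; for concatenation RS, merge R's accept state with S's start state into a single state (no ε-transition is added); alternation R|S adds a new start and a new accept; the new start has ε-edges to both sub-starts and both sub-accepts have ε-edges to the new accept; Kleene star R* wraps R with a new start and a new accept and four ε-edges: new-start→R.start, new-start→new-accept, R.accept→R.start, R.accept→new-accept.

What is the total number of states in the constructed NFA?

13

Recursing over subexpressions:
Each of the 7 symbol leaves contributes a 2-state fragment.
  s|p : 6 states
  r* : 4 states
  p(s|p)rrqr* : 13 states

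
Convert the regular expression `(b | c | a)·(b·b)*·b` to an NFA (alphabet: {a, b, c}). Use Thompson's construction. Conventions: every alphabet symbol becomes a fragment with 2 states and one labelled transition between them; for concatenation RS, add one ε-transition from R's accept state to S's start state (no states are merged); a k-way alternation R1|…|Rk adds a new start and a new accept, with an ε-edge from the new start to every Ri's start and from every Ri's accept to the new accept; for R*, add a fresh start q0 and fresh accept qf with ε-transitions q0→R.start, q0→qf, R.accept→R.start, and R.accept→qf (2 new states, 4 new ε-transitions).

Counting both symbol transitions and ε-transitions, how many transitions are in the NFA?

19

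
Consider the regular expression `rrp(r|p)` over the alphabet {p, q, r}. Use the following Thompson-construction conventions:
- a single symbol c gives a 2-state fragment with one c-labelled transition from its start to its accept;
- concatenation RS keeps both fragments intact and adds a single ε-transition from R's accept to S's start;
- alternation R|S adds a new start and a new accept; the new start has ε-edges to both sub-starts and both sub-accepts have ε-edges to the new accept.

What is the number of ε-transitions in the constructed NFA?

Building bottom-up:
Each of the 5 symbol leaves contributes 0 ε-transitions.
  r|p : 4 ε-transitions
  rrp(r|p) : 7 ε-transitions

7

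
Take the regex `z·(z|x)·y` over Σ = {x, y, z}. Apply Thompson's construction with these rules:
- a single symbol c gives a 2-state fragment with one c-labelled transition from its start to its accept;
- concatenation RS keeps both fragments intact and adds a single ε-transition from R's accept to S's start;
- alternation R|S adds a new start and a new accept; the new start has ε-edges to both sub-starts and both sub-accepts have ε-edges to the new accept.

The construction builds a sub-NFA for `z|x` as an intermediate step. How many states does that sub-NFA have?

Fragment for `z|x`:
Each of the 2 symbol leaves contributes a 2-state fragment.
  z|x — 6 states

6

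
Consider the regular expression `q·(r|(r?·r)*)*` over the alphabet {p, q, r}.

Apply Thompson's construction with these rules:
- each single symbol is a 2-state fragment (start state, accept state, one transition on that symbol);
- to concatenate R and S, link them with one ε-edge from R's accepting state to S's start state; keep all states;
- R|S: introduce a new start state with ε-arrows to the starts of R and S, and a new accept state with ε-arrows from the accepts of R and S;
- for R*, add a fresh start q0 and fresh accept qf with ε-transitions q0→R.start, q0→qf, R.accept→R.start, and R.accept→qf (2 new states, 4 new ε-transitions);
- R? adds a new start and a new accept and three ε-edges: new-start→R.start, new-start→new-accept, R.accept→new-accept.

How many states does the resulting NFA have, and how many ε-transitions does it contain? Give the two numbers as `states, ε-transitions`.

By structural recursion:
Each of the 4 symbol leaves contributes 2 states and 0 ε-transitions.
  r? : 4 states, 3 ε-transitions
  r?·r : 6 states, 4 ε-transitions
  (r?·r)* : 8 states, 8 ε-transitions
  r|(r?·r)* : 12 states, 12 ε-transitions
  (r|(r?·r)*)* : 14 states, 16 ε-transitions
  q·(r|(r?·r)*)* : 16 states, 17 ε-transitions

16, 17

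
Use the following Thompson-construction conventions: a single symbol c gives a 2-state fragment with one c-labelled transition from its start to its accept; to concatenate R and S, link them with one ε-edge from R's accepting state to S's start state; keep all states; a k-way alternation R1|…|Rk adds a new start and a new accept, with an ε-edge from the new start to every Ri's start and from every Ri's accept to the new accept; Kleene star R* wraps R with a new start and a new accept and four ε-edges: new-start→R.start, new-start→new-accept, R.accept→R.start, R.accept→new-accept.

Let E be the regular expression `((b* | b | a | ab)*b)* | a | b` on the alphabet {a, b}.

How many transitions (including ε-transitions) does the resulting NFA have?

36

By structural recursion:
Each of the 8 symbol leaves contributes 1 transition (1 symbol, 0 ε).
  b* → 5 transitions (1 symbol, 4 ε)
  ab → 3 transitions (2 symbol, 1 ε)
  b* | b | a | ab → 18 transitions (5 symbol, 13 ε)
  (b* | b | a | ab)* → 22 transitions (5 symbol, 17 ε)
  (b* | b | a | ab)*b → 24 transitions (6 symbol, 18 ε)
  ((b* | b | a | ab)*b)* → 28 transitions (6 symbol, 22 ε)
  ((b* | b | a | ab)*b)* | a | b → 36 transitions (8 symbol, 28 ε)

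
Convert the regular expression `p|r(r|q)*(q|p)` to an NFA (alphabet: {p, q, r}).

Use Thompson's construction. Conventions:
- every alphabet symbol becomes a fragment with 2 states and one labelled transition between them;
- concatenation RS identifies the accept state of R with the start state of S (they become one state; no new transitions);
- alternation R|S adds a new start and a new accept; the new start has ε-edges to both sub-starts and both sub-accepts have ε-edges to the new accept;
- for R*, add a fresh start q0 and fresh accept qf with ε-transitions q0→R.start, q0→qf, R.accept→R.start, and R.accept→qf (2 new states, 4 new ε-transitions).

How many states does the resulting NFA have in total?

Bottom-up over the parse tree:
Each of the 6 symbol leaves contributes a 2-state fragment.
  r|q : 6 states
  (r|q)* : 8 states
  q|p : 6 states
  r(r|q)*(q|p) : 14 states
  p|r(r|q)*(q|p) : 18 states

18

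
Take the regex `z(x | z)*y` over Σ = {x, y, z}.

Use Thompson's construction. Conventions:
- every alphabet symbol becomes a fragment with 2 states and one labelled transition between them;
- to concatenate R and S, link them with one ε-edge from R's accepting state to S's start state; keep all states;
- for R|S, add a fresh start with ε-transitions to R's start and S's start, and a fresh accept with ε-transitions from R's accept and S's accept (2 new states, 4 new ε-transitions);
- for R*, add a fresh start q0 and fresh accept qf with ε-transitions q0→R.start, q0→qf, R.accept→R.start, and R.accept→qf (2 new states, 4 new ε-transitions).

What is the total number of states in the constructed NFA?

12

Building bottom-up:
Each of the 4 symbol leaves contributes a 2-state fragment.
  x | z — 6 states
  (x | z)* — 8 states
  z(x | z)*y — 12 states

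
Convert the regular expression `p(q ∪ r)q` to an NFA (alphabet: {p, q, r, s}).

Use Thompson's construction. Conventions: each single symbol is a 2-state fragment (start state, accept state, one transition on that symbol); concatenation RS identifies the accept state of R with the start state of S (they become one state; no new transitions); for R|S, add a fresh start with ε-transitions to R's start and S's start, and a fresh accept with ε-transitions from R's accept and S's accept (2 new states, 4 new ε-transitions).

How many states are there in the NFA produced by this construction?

8

Bottom-up over the parse tree:
Each of the 4 symbol leaves contributes a 2-state fragment.
  q ∪ r — 6 states
  p(q ∪ r)q — 8 states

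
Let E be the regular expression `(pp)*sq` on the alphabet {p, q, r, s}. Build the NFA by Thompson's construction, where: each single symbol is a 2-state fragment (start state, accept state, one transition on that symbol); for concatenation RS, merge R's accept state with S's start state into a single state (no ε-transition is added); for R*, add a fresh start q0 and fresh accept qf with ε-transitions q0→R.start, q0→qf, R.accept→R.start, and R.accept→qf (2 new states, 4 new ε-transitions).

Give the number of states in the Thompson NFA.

7

Bottom-up over the parse tree:
Each of the 4 symbol leaves contributes a 2-state fragment.
  pp : 3 states
  (pp)* : 5 states
  (pp)*sq : 7 states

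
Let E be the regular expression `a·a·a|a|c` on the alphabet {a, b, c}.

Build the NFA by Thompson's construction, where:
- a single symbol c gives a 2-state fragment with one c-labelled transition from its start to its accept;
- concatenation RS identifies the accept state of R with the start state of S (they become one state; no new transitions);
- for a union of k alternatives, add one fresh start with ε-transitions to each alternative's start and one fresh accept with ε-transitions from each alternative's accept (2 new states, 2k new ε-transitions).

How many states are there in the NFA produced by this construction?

10

By structural recursion:
Each of the 5 symbol leaves contributes a 2-state fragment.
  a·a·a — 4 states
  a·a·a|a|c — 10 states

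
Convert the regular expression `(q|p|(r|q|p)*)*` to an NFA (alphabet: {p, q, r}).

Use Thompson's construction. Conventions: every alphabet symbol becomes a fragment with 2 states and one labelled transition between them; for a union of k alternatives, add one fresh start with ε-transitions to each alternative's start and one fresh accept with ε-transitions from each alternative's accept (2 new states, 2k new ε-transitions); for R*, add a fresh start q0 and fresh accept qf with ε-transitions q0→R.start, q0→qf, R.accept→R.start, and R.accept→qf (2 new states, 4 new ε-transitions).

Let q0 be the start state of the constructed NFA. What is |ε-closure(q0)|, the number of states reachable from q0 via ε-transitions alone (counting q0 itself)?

Let C(F) = |ε-closure(F.start)| within fragment F, and note whether F accepts ε. Symbol fragments have C = 1 and do not accept ε. Then:
  r|q|p : new start ε-reaches every alternative's start; none of them accept ε, so the new accept is not reached: |closure| = 1 + 1 + 1 + 1 = 4
  (r|q|p)* : the star's fresh start ε-reaches both the body's start and the fresh accept: |closure| = 2 + 4 = 6
  q|p|(r|q|p)* : new start ε-reaches every alternative's start; at least one alternative accepts ε, so the union's new accept is reached too: |closure| = 1 + 1 + 1 + 6 + 1 = 10
  (q|p|(r|q|p)*)* : the star's fresh start ε-reaches both the body's start and the fresh accept: |closure| = 2 + 10 = 12

12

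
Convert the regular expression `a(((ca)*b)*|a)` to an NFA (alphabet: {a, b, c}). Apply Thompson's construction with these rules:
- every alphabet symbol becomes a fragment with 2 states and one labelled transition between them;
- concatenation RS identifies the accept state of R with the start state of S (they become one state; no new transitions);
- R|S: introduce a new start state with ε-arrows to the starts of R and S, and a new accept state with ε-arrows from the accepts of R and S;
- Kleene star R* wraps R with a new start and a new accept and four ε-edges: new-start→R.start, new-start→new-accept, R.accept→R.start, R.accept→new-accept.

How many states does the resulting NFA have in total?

Recursing over subexpressions:
Each of the 5 symbol leaves contributes a 2-state fragment.
  ca → 3 states
  (ca)* → 5 states
  (ca)*b → 6 states
  ((ca)*b)* → 8 states
  ((ca)*b)*|a → 12 states
  a(((ca)*b)*|a) → 13 states

13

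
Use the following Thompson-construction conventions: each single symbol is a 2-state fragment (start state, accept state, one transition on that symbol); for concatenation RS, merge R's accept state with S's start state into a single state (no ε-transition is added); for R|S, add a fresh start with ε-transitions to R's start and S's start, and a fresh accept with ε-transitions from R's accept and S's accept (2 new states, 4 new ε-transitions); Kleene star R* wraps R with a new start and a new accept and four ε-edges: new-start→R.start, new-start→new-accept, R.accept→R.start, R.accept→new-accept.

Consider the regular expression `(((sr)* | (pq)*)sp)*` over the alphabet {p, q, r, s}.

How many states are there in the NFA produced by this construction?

Per subexpression:
Each of the 6 symbol leaves contributes a 2-state fragment.
  sr — 3 states
  (sr)* — 5 states
  pq — 3 states
  (pq)* — 5 states
  (sr)* | (pq)* — 12 states
  ((sr)* | (pq)*)sp — 14 states
  (((sr)* | (pq)*)sp)* — 16 states

16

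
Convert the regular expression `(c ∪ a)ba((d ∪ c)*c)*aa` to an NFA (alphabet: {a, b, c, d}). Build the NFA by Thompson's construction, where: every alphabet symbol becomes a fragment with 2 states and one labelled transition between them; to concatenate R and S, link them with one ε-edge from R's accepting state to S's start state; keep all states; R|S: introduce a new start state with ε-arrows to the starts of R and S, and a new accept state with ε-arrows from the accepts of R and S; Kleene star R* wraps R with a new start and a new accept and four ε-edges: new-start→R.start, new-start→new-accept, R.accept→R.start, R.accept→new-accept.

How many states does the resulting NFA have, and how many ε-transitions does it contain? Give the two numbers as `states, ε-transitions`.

By structural recursion:
Each of the 9 symbol leaves contributes 2 states and 0 ε-transitions.
  c ∪ a — 6 states, 4 ε-transitions
  d ∪ c — 6 states, 4 ε-transitions
  (d ∪ c)* — 8 states, 8 ε-transitions
  (d ∪ c)*c — 10 states, 9 ε-transitions
  ((d ∪ c)*c)* — 12 states, 13 ε-transitions
  (c ∪ a)ba((d ∪ c)*c)*aa — 26 states, 22 ε-transitions

26, 22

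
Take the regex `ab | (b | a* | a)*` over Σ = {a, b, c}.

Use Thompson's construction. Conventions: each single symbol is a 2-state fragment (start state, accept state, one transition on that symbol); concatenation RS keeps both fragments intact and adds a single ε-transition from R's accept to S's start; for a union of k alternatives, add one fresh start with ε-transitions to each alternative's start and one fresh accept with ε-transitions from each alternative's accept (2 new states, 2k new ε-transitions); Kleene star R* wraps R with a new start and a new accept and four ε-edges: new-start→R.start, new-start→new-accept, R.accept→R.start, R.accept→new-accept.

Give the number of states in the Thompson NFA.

Per subexpression:
Each of the 5 symbol leaves contributes a 2-state fragment.
  ab — 4 states
  a* — 4 states
  b | a* | a — 10 states
  (b | a* | a)* — 12 states
  ab | (b | a* | a)* — 18 states

18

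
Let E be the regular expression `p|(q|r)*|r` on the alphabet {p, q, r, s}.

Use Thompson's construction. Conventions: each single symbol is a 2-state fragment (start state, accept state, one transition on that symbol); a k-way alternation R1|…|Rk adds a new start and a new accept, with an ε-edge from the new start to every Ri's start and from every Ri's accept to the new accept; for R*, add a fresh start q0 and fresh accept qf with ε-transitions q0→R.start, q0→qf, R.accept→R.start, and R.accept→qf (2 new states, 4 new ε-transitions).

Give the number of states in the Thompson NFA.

14

Per subexpression:
Each of the 4 symbol leaves contributes a 2-state fragment.
  q|r — 6 states
  (q|r)* — 8 states
  p|(q|r)*|r — 14 states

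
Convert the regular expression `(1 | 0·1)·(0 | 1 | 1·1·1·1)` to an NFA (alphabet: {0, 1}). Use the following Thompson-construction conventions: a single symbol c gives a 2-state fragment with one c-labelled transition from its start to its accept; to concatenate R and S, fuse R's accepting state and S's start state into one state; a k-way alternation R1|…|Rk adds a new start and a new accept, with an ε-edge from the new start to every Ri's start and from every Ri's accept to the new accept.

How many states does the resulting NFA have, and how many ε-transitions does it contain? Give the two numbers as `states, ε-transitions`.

Bottom-up over the parse tree:
Each of the 9 symbol leaves contributes 2 states and 0 ε-transitions.
  0·1 → 3 states, 0 ε-transitions
  1 | 0·1 → 7 states, 4 ε-transitions
  1·1·1·1 → 5 states, 0 ε-transitions
  0 | 1 | 1·1·1·1 → 11 states, 6 ε-transitions
  (1 | 0·1)·(0 | 1 | 1·1·1·1) → 17 states, 10 ε-transitions

17, 10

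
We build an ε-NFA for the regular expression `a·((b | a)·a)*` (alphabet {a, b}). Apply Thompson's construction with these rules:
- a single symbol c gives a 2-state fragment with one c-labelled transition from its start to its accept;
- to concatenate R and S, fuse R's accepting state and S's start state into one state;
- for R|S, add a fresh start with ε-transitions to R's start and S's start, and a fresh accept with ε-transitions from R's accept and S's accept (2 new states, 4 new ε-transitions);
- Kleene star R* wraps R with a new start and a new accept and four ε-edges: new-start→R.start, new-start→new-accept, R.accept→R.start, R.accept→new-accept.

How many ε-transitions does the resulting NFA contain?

Per subexpression:
Each of the 4 symbol leaves contributes 0 ε-transitions.
  b | a → 4 ε-transitions
  (b | a)·a → 4 ε-transitions
  ((b | a)·a)* → 8 ε-transitions
  a·((b | a)·a)* → 8 ε-transitions

8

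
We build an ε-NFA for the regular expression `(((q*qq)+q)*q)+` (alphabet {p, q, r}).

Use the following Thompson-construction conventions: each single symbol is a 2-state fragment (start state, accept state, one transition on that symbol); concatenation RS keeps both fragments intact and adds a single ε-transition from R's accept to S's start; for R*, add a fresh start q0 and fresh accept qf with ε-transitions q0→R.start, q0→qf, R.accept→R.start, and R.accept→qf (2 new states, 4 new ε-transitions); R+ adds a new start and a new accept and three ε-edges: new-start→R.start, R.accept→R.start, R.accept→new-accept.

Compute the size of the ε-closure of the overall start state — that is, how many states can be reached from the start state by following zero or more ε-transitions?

9

Compute the ε-closure size of each fragment's start state recursively; a symbol fragment's start has no outgoing ε-edge, so its closure is just itself (size 1).
  q* → the star's fresh start ε-reaches both the body's start and the fresh accept: |closure| = 2 + 1 = 3
  q*qq → the left operand accepts ε, so the closure extends into the next operand (via the concat ε-link); |closure| = 3 + 1 = 4
  (q*qq)+ → |closure| = 1 + 4 = 5 (the body doesn't accept ε, so the new accept is not reached)
  (q*qq)+q → same as the first factor's closure: |closure| = 5
  ((q*qq)+q)* → new start has ε-edges to the inner start and to the new accept, so |closure| = 2 + 5 = 7
  ((q*qq)+q)*q → the left operand accepts ε, so the closure extends into the next operand (via the concat ε-link); |closure| = 7 + 1 = 8
  (((q*qq)+q)*q)+ → |closure| = 1 + 8 = 9 (the body doesn't accept ε, so the new accept is not reached)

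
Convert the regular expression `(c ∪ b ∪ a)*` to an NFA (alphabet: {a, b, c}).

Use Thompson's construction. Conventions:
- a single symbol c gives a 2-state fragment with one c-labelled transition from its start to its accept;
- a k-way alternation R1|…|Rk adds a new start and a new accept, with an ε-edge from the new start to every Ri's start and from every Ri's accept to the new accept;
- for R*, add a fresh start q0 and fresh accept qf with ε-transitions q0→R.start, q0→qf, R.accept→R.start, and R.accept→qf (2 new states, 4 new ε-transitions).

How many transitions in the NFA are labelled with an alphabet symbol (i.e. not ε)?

3

By structural recursion:
Each of the 3 symbol leaves contributes exactly 1 symbol transition.
  c ∪ b ∪ a → 3 symbol transitions
  (c ∪ b ∪ a)* → 3 symbol transitions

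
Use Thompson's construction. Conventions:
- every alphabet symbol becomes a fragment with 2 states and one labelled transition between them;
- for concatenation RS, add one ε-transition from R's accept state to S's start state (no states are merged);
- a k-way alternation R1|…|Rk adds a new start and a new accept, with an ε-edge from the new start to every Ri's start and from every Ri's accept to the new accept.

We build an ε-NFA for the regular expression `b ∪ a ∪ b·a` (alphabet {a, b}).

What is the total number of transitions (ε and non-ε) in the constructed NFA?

11

Building bottom-up:
Each of the 4 symbol leaves contributes 1 transition (1 symbol, 0 ε).
  b·a : 3 transitions (2 symbol, 1 ε)
  b ∪ a ∪ b·a : 11 transitions (4 symbol, 7 ε)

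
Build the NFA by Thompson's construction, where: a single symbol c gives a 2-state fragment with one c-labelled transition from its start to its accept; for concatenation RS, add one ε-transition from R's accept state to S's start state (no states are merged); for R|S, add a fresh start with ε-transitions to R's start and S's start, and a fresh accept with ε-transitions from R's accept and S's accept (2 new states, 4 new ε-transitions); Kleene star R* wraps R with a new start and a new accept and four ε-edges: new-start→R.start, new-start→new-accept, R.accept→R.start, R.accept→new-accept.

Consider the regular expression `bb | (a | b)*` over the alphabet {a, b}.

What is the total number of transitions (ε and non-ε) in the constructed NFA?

By structural recursion:
Each of the 4 symbol leaves contributes 1 transition (1 symbol, 0 ε).
  bb = 3 transitions (2 symbol, 1 ε)
  a | b = 6 transitions (2 symbol, 4 ε)
  (a | b)* = 10 transitions (2 symbol, 8 ε)
  bb | (a | b)* = 17 transitions (4 symbol, 13 ε)

17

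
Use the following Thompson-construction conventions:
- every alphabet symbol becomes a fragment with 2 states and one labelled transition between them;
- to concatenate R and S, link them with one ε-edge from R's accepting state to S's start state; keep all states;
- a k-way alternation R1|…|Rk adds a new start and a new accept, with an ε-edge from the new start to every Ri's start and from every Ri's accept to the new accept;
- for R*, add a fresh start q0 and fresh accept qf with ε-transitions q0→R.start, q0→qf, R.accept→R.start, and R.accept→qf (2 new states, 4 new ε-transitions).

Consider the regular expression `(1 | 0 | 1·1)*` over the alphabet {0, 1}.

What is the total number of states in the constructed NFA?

12

By structural recursion:
Each of the 4 symbol leaves contributes a 2-state fragment.
  1·1 : 4 states
  1 | 0 | 1·1 : 10 states
  (1 | 0 | 1·1)* : 12 states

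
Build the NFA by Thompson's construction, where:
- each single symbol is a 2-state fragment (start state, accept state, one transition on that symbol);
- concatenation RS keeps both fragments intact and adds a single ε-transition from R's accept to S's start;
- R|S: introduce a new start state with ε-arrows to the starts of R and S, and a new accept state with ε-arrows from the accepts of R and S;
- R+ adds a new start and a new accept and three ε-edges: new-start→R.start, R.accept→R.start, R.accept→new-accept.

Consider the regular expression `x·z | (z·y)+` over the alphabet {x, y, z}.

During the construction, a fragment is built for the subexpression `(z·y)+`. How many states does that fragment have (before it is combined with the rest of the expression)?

6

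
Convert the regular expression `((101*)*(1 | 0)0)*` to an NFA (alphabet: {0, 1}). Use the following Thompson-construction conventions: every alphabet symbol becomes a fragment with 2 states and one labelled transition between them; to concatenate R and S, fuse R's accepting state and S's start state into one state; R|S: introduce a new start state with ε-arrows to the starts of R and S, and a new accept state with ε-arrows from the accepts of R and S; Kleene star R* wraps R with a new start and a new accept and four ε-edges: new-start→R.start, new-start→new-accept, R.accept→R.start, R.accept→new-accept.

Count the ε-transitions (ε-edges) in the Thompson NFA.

Per subexpression:
Each of the 6 symbol leaves contributes 0 ε-transitions.
  1* → 4 ε-transitions
  101* → 4 ε-transitions
  (101*)* → 8 ε-transitions
  1 | 0 → 4 ε-transitions
  (101*)*(1 | 0)0 → 12 ε-transitions
  ((101*)*(1 | 0)0)* → 16 ε-transitions

16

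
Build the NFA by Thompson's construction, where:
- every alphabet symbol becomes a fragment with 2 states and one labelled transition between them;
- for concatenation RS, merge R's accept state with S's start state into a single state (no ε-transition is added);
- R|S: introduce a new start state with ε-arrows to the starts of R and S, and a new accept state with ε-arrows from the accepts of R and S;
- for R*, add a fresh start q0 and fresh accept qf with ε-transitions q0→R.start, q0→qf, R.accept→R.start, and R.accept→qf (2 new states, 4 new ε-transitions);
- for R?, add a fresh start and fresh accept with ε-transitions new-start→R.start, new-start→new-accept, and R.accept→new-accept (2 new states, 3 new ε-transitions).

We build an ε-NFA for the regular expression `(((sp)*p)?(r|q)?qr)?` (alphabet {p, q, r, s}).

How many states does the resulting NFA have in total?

19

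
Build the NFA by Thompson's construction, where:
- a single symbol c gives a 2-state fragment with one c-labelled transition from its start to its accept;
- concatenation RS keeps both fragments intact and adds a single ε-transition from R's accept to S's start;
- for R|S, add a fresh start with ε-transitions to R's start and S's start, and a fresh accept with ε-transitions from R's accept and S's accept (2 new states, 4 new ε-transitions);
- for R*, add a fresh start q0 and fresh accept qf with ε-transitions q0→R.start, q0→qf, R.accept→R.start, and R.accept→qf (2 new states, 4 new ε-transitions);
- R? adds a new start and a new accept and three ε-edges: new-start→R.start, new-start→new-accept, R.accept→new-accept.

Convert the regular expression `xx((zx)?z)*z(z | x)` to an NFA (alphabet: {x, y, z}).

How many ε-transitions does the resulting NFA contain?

17

Recursing over subexpressions:
Each of the 8 symbol leaves contributes 0 ε-transitions.
  zx — 1 ε-transition
  (zx)? — 4 ε-transitions
  (zx)?z — 5 ε-transitions
  ((zx)?z)* — 9 ε-transitions
  z | x — 4 ε-transitions
  xx((zx)?z)*z(z | x) — 17 ε-transitions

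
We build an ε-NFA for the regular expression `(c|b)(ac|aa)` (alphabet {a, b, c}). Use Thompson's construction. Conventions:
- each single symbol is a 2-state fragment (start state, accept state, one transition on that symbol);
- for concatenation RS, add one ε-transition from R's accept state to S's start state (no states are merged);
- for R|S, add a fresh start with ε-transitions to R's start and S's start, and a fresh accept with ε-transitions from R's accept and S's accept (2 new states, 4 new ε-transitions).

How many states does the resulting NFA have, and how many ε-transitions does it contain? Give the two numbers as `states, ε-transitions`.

16, 11

Bottom-up over the parse tree:
Each of the 6 symbol leaves contributes 2 states and 0 ε-transitions.
  c|b — 6 states, 4 ε-transitions
  ac — 4 states, 1 ε-transition
  aa — 4 states, 1 ε-transition
  ac|aa — 10 states, 6 ε-transitions
  (c|b)(ac|aa) — 16 states, 11 ε-transitions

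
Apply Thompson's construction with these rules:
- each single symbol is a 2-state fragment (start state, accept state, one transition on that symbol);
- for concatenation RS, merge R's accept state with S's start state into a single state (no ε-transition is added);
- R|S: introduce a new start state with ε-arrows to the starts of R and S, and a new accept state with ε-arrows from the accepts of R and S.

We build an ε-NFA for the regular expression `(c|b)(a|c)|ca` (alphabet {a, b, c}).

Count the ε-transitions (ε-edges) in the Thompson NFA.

12

Per subexpression:
Each of the 6 symbol leaves contributes 0 ε-transitions.
  c|b — 4 ε-transitions
  a|c — 4 ε-transitions
  (c|b)(a|c) — 8 ε-transitions
  ca — 0 ε-transitions
  (c|b)(a|c)|ca — 12 ε-transitions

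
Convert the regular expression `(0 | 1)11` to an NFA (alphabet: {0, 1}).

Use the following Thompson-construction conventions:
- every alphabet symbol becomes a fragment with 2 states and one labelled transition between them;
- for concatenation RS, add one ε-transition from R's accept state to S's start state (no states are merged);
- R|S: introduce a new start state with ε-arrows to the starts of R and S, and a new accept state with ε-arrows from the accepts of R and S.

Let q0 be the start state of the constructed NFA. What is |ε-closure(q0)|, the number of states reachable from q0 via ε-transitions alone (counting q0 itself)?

Let C(F) = |ε-closure(F.start)| within fragment F, and note whether F accepts ε. Symbol fragments have C = 1 and do not accept ε. Then:
  0 | 1 : new start ε-reaches every alternative's start; none of them accept ε, so the new accept is not reached: C = 1 + 1 + 1 = 3
  (0 | 1)11 : same as the first factor's closure: C = 3

3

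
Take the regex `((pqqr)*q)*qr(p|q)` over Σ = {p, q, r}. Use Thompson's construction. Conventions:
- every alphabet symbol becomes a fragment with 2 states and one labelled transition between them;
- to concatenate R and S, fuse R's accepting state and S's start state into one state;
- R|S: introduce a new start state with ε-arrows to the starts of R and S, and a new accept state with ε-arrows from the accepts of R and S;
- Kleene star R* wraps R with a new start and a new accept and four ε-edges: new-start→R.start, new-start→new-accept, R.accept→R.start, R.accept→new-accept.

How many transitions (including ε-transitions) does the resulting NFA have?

Bottom-up over the parse tree:
Each of the 9 symbol leaves contributes 1 transition (1 symbol, 0 ε).
  pqqr → 4 transitions (4 symbol, 0 ε)
  (pqqr)* → 8 transitions (4 symbol, 4 ε)
  (pqqr)*q → 9 transitions (5 symbol, 4 ε)
  ((pqqr)*q)* → 13 transitions (5 symbol, 8 ε)
  p|q → 6 transitions (2 symbol, 4 ε)
  ((pqqr)*q)*qr(p|q) → 21 transitions (9 symbol, 12 ε)

21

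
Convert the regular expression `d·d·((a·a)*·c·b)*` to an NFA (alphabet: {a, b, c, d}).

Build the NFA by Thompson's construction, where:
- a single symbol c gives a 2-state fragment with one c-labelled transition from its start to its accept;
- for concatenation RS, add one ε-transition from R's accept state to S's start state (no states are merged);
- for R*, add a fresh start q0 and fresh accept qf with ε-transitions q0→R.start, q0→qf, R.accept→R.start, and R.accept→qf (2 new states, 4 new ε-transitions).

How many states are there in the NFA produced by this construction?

Bottom-up over the parse tree:
Each of the 6 symbol leaves contributes a 2-state fragment.
  a·a → 4 states
  (a·a)* → 6 states
  (a·a)*·c·b → 10 states
  ((a·a)*·c·b)* → 12 states
  d·d·((a·a)*·c·b)* → 16 states

16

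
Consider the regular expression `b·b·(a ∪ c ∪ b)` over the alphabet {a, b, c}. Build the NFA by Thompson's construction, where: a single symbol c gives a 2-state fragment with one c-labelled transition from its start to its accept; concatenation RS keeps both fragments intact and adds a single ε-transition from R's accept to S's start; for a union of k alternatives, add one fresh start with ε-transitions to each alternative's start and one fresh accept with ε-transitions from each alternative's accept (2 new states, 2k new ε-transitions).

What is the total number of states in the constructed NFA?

12

Building bottom-up:
Each of the 5 symbol leaves contributes a 2-state fragment.
  a ∪ c ∪ b : 8 states
  b·b·(a ∪ c ∪ b) : 12 states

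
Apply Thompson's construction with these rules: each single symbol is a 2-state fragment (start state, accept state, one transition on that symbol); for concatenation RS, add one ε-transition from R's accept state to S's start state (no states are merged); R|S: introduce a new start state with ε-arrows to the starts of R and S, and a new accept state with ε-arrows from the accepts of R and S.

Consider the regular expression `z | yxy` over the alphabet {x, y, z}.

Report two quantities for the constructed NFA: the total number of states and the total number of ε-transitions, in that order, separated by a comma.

10, 6

Recursing over subexpressions:
Each of the 4 symbol leaves contributes 2 states and 0 ε-transitions.
  yxy : 6 states, 2 ε-transitions
  z | yxy : 10 states, 6 ε-transitions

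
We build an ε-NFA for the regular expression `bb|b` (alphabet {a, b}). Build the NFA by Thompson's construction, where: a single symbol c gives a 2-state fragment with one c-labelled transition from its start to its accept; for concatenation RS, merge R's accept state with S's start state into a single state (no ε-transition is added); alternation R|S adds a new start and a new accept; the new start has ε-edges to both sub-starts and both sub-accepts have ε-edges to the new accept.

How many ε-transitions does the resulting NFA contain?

Recursing over subexpressions:
Each of the 3 symbol leaves contributes 0 ε-transitions.
  bb = 0 ε-transitions
  bb|b = 4 ε-transitions

4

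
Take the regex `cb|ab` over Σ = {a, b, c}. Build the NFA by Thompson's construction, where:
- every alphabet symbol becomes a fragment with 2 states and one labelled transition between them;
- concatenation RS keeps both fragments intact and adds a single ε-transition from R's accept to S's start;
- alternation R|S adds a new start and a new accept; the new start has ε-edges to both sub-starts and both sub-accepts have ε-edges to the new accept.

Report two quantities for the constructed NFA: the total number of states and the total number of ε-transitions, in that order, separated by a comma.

By structural recursion:
Each of the 4 symbol leaves contributes 2 states and 0 ε-transitions.
  cb = 4 states, 1 ε-transition
  ab = 4 states, 1 ε-transition
  cb|ab = 10 states, 6 ε-transitions

10, 6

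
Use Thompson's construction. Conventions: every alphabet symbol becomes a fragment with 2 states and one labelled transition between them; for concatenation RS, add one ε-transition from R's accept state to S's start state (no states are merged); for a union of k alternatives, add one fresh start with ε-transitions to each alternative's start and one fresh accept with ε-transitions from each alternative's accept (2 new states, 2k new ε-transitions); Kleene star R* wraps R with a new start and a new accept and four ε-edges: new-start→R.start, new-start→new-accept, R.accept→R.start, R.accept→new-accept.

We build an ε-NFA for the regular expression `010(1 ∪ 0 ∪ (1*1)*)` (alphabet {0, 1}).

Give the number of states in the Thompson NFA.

20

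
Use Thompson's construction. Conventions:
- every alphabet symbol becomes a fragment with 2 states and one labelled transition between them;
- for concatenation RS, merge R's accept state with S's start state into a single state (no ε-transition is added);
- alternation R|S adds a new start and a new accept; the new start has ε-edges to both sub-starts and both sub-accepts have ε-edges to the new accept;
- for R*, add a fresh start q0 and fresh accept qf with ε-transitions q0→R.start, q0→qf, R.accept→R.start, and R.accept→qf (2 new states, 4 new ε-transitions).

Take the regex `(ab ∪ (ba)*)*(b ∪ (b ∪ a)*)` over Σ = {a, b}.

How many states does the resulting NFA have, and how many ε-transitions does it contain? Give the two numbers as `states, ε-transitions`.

Recursing over subexpressions:
Each of the 7 symbol leaves contributes 2 states and 0 ε-transitions.
  ab : 3 states, 0 ε-transitions
  ba : 3 states, 0 ε-transitions
  (ba)* : 5 states, 4 ε-transitions
  ab ∪ (ba)* : 10 states, 8 ε-transitions
  (ab ∪ (ba)*)* : 12 states, 12 ε-transitions
  b ∪ a : 6 states, 4 ε-transitions
  (b ∪ a)* : 8 states, 8 ε-transitions
  b ∪ (b ∪ a)* : 12 states, 12 ε-transitions
  (ab ∪ (ba)*)*(b ∪ (b ∪ a)*) : 23 states, 24 ε-transitions

23, 24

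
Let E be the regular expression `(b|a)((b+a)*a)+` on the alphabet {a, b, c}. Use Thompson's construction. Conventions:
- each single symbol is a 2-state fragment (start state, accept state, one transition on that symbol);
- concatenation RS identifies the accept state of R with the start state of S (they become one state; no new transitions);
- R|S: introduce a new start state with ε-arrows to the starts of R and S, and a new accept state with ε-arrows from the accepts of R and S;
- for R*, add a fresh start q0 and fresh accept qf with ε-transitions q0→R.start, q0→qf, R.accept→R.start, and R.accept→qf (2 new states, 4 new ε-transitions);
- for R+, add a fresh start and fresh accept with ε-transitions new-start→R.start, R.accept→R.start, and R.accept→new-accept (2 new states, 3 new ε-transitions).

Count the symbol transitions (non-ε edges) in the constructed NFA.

5

Per subexpression:
Each of the 5 symbol leaves contributes exactly 1 symbol transition.
  b|a = 2 symbol transitions
  b+ = 1 symbol transition
  b+a = 2 symbol transitions
  (b+a)* = 2 symbol transitions
  (b+a)*a = 3 symbol transitions
  ((b+a)*a)+ = 3 symbol transitions
  (b|a)((b+a)*a)+ = 5 symbol transitions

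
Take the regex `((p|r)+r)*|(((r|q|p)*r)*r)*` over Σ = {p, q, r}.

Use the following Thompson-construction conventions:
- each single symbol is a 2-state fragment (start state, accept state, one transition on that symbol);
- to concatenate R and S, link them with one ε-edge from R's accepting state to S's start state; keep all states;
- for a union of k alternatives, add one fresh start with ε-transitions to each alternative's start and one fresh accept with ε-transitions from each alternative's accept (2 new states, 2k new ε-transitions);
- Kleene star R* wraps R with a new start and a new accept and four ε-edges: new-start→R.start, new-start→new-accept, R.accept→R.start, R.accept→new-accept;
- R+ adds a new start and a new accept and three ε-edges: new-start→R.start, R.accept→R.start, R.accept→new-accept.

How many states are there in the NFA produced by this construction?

32

Building bottom-up:
Each of the 8 symbol leaves contributes a 2-state fragment.
  p|r = 6 states
  (p|r)+ = 8 states
  (p|r)+r = 10 states
  ((p|r)+r)* = 12 states
  r|q|p = 8 states
  (r|q|p)* = 10 states
  (r|q|p)*r = 12 states
  ((r|q|p)*r)* = 14 states
  ((r|q|p)*r)*r = 16 states
  (((r|q|p)*r)*r)* = 18 states
  ((p|r)+r)*|(((r|q|p)*r)*r)* = 32 states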